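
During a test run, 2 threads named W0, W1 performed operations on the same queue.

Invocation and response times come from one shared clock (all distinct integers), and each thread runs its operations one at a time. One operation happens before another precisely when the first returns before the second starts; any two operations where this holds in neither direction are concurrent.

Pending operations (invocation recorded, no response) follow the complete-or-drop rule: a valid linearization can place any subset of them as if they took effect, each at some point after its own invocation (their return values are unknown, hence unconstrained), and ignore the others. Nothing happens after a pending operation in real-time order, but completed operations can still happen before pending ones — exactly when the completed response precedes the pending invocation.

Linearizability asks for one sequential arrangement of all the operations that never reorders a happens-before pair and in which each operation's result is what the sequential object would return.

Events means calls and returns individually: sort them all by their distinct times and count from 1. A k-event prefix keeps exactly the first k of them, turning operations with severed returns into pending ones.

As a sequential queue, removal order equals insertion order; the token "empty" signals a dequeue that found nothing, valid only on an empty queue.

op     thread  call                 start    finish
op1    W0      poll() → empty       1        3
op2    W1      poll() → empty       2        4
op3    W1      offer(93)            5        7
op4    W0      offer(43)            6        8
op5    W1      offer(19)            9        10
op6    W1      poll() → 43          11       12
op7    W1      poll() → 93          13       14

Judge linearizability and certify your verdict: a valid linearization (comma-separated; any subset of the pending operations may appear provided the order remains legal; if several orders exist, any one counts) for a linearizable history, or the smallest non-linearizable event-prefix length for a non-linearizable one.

step 1: op1 poll() → empty — queue <>
step 2: op2 poll() → empty — queue <>
step 3: op4 offer(43) — queue <43>
step 4: op3 offer(93) — queue <43,93>
step 5: op5 offer(19) — queue <43,93,19>
step 6: op6 poll() → 43 — queue <93,19>
step 7: op7 poll() → 93 — queue <19>

linearizable — witness: op1, op2, op4, op3, op5, op6, op7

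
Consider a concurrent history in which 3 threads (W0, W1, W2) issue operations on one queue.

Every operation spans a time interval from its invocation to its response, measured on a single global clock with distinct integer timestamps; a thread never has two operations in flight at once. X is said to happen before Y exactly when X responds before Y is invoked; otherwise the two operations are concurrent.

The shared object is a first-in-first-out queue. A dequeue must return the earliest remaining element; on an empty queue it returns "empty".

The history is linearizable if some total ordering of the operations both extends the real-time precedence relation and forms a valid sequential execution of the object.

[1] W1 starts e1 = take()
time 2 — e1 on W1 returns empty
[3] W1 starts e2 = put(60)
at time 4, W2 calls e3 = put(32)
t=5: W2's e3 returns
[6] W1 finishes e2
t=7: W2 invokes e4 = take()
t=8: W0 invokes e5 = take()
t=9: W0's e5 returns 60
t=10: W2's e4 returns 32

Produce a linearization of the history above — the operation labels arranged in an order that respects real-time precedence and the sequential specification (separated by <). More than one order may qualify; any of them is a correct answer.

e1 < e2 < e3 < e5 < e4

1. e1 take() → empty, leaving queue <>
2. e2 put(60), leaving queue <60>
3. e3 put(32), leaving queue <60,32>
4. e5 take() → 60, leaving queue <32>
5. e4 take() → 32, leaving queue <>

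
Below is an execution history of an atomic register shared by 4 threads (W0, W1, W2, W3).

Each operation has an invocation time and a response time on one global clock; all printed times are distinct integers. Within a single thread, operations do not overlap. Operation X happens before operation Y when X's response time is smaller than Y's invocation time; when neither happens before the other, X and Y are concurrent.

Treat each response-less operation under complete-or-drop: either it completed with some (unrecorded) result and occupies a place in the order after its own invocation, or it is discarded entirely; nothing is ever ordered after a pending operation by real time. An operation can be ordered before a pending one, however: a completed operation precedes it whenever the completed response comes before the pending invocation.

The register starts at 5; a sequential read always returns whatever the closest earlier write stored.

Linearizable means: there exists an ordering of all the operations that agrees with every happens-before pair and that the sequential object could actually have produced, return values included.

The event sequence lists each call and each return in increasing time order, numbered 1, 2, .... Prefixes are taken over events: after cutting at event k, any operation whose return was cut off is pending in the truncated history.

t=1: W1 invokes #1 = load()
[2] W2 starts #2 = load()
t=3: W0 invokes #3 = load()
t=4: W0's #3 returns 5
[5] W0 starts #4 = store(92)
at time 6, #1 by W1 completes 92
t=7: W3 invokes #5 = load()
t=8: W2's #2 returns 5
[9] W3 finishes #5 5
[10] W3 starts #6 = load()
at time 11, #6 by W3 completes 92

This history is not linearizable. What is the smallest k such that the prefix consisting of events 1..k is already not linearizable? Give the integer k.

one valid order for events 1..8 is #2, #3, #4, #1:
after step 1 (#2 load() → 5): value 5
after step 2 (#3 load() → 5): value 5
after step 3 (#4 store(92) (pending, included)): value 92
after step 4 (#1 load() → 92): value 92
include event 9 — #5 responding at 9 — and every candidate order breaks
include/drop combinations of the 1 pending operation (#4) were all tried; none helps
sample order #1, #2, #3, #5 (pending dropped) stalls at step 1 — #1 load() → 92 has no legal effect
sample order #1, #3, #2, #5 (pending dropped) stalls at step 1 — #1 load() → 92 has no legal effect

9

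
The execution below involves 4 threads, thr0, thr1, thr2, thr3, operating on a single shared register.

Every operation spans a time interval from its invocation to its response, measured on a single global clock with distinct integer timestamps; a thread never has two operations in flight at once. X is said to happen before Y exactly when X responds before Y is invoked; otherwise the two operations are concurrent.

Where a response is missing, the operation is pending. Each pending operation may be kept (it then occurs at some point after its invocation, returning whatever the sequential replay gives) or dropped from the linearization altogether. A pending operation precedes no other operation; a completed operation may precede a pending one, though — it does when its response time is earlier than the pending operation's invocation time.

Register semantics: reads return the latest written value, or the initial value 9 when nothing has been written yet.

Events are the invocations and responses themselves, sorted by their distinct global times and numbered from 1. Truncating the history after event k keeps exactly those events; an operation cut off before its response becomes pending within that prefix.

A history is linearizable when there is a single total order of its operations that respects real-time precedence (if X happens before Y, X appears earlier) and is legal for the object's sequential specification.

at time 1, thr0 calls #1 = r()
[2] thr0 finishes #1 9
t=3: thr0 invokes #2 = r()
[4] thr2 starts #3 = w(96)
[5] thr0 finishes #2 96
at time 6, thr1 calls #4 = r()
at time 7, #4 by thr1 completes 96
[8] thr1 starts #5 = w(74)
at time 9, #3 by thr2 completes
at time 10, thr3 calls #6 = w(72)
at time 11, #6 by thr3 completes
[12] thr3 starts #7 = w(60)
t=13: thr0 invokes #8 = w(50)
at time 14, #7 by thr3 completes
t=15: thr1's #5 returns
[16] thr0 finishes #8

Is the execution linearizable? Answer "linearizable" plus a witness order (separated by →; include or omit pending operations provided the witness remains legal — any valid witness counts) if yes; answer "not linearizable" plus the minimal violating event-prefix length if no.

linearizable — witness: #1 → #3 → #2 → #4 → #5 → #6 → #7 → #8

after step 1 (#1 r() → 9): value 9
after step 2 (#3 w(96)): value 96
after step 3 (#2 r() → 96): value 96
after step 4 (#4 r() → 96): value 96
after step 5 (#5 w(74)): value 74
after step 6 (#6 w(72)): value 72
after step 7 (#7 w(60)): value 60
after step 8 (#8 w(50)): value 50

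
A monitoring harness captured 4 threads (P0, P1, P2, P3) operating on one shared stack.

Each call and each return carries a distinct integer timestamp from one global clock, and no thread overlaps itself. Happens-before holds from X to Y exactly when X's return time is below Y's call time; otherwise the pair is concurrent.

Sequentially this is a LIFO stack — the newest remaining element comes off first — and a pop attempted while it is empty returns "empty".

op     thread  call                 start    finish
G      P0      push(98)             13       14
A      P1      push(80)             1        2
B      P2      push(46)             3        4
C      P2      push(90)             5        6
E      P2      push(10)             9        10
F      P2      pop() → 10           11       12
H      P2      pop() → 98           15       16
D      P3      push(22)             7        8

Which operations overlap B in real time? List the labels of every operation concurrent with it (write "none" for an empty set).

none

B spans [3,4]: anything still running between times 3 and 4 counts as concurrent
A [1,2]: before
C [5,6]: after
D [7,8]: after
E [9,10]: after
F [11,12]: after
G [13,14]: after
H [15,16]: after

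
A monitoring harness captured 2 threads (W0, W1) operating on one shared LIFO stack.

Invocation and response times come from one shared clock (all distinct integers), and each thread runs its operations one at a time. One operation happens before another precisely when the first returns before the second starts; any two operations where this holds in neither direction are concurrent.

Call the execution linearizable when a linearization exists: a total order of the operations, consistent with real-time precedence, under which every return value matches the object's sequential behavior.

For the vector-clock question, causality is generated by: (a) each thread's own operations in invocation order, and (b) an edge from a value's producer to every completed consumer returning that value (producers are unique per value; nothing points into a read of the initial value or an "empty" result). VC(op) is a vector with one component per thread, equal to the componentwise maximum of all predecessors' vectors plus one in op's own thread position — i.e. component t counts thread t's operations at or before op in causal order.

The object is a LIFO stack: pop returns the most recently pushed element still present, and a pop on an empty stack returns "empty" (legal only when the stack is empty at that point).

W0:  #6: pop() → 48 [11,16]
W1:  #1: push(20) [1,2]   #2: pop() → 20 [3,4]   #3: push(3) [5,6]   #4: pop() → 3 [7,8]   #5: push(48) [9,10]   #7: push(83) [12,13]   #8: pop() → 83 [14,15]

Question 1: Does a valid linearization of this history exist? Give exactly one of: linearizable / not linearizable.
linearizable

one valid linearization: #1, #2, #3, #4, #5, #6, #7, #8
step 1: #1 push(20) — stack <20>
step 2: #2 pop() → 20 — stack <>
step 3: #3 push(3) — stack <3>
step 4: #4 pop() → 3 — stack <>
step 5: #5 push(48) — stack <48>
step 6: #6 pop() → 48 — stack <>
step 7: #7 push(83) — stack <83>
step 8: #8 pop() → 83 — stack <>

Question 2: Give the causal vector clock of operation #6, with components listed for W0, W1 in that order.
(1, 5)

VC(#1, invoked at 1): no causal predecessors; +1 on W1 → (0, 1)
invoked at 3, #2 merges VC(#1)=(0, 1) and bumps W1's slot → (0, 2)
invoked at 5, #3 merges VC(#2)=(0, 2) and bumps W1's slot → (0, 3)
invoked at 7, #4 merges VC(#3)=(0, 3) and bumps W1's slot → (0, 4)
invoked at 9, #5 merges VC(#4)=(0, 4) and bumps W1's slot → (0, 5)
invoked at 12, #7 merges VC(#5)=(0, 5) and bumps W1's slot → (0, 6)
invoked at 11, #6 merges VC(#5)=(0, 5) and bumps W0's slot → (1, 5)
invoked at 14, #8 merges VC(#7)=(0, 6) and bumps W1's slot → (0, 7)
target: VC(#6) = (1, 5)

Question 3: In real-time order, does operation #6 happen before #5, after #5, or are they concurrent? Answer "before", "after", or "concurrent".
after

#6 spans [11,16], #5 spans [9,10]
resp(#5)=10 < inv(#6)=11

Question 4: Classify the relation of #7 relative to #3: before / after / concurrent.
after

#7 spans [12,13], #3 spans [5,6]
resp(#3)=6 < inv(#7)=12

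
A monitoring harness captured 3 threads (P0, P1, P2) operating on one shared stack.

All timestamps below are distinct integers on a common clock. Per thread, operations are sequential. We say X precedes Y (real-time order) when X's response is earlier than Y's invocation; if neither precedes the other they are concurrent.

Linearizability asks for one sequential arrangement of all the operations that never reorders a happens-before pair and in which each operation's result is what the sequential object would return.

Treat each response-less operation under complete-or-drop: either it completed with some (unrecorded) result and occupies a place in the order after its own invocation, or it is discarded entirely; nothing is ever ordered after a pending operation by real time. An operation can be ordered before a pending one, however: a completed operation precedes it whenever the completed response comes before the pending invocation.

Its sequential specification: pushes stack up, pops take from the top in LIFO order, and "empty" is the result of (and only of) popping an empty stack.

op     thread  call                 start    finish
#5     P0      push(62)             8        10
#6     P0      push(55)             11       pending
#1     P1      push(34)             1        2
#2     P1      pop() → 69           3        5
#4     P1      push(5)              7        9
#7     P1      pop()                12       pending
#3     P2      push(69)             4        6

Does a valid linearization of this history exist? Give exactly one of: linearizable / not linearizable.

linearizable

witness order: #1, #3, #2, #4, #5
step 1: #1 push(34) — stack <34>
step 2: #3 push(69) — stack <34,69>
step 3: #2 pop() → 69 — stack <34>
step 4: #4 push(5) — stack <34,5>
step 5: #5 push(62) — stack <34,5,62>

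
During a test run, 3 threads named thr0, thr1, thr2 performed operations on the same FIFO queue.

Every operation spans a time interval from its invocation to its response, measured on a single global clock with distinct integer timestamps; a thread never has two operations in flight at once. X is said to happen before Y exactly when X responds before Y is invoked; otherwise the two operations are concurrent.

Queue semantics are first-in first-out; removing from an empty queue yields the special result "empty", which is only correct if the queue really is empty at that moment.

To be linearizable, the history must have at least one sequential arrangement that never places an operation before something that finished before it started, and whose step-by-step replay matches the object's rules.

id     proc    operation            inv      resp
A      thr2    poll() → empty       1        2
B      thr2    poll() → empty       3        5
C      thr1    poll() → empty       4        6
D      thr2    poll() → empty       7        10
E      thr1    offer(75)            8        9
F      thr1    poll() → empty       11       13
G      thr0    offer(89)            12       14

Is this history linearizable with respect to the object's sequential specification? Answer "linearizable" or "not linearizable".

events 1..12 are fine; event 13 — the response of F at time 13 — makes the prefix non-linearizable
no legal order exists: 4 real-time-consistent candidates over 6 completed FIFO queue operations, all rejected
completion choices over the 1 pending operation (G) were checked; none helps
one such order, A, B, C, D, E, F (pending dropped), breaks at step 6 where F poll() → empty is illegal
one such order, A, B, C, E, D, F (pending dropped), breaks at step 5 where D poll() → empty is illegal

not linearizable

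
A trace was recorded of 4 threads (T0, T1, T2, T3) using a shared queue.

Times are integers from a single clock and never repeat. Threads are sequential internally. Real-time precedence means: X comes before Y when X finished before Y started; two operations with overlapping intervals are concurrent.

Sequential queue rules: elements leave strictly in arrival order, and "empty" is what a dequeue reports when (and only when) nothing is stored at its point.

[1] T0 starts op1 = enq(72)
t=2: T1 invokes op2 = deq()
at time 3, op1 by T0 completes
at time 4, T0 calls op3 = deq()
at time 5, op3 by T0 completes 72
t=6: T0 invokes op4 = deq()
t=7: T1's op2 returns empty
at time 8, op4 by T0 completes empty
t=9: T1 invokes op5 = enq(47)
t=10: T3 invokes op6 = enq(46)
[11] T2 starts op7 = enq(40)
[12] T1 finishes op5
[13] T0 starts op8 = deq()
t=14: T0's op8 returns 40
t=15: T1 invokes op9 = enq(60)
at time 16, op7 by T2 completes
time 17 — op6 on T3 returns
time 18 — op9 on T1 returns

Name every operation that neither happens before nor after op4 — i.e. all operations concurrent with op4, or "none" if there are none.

op4 spans [6,8]; an op avoiding the whole window 6..8 is ordered, any other is concurrent
op1 [1,3]: before
op2 [2,7]: concurrent
op3 [4,5]: before
op5 [9,12]: after
op6 [10,17]: after
op7 [11,16]: after
op8 [13,14]: after
op9 [15,18]: after

op2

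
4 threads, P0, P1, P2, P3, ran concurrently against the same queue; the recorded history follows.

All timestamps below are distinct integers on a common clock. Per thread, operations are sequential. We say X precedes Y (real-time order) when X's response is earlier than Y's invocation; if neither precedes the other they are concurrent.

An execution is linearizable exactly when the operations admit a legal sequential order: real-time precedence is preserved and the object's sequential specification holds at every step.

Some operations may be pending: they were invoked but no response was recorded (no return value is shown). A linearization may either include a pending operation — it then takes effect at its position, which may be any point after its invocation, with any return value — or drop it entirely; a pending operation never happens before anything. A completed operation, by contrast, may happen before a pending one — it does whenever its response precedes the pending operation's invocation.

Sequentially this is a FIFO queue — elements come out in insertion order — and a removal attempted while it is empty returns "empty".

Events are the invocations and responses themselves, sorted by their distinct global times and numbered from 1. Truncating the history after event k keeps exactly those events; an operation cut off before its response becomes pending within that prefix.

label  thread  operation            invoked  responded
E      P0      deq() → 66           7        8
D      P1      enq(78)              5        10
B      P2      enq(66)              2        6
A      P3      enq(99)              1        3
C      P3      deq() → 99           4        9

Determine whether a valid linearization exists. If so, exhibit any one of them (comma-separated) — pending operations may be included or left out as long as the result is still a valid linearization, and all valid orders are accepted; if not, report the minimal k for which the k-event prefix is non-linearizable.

linearizable — witness: A, B, C, D, E

after step 1 (A enq(99)): queue <99>
after step 2 (B enq(66)): queue <99,66>
after step 3 (C deq() → 99): queue <66>
after step 4 (D enq(78)): queue <66,78>
after step 5 (E deq() → 66): queue <78>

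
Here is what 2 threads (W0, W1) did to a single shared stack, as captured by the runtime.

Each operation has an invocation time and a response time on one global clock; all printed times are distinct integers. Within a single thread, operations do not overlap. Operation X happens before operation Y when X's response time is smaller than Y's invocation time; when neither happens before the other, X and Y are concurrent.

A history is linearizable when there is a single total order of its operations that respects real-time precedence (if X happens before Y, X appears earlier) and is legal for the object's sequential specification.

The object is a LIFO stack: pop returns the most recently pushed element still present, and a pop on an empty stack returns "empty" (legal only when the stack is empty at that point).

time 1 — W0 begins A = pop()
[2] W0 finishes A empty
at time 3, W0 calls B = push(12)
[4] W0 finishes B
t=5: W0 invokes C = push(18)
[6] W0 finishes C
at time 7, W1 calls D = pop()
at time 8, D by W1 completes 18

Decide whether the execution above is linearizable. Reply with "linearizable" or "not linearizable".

linearizable

one valid linearization: A, B, C, D
1. A pop() → empty, leaving stack <>
2. B push(12), leaving stack <12>
3. C push(18), leaving stack <12,18>
4. D pop() → 18, leaving stack <12>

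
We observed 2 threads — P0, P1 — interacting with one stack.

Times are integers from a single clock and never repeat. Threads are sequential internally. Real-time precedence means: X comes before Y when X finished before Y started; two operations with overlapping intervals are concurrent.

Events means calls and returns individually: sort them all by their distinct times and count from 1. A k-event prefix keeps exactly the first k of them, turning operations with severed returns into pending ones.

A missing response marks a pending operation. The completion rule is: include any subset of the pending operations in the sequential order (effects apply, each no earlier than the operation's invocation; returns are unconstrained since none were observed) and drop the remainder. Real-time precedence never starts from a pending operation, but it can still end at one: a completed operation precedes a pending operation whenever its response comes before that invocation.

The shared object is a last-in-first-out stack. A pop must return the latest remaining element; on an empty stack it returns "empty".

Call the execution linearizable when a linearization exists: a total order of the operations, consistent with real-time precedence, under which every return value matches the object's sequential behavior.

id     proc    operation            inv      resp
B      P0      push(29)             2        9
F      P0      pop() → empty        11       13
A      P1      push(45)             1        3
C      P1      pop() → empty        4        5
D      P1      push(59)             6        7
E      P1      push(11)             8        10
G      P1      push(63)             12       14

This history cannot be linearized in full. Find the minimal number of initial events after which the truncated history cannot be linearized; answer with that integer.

5

events 1..4 are linearizable; a witness order is A:
1. A push(45), leaving stack <45>
adding event 5 (C responds at 5) leaves no legal real-time order
every completion of the 1 pending operation (B) was checked; none linearizes
for example A, C (pending dropped) fails at step 2: C pop() → empty is not legal there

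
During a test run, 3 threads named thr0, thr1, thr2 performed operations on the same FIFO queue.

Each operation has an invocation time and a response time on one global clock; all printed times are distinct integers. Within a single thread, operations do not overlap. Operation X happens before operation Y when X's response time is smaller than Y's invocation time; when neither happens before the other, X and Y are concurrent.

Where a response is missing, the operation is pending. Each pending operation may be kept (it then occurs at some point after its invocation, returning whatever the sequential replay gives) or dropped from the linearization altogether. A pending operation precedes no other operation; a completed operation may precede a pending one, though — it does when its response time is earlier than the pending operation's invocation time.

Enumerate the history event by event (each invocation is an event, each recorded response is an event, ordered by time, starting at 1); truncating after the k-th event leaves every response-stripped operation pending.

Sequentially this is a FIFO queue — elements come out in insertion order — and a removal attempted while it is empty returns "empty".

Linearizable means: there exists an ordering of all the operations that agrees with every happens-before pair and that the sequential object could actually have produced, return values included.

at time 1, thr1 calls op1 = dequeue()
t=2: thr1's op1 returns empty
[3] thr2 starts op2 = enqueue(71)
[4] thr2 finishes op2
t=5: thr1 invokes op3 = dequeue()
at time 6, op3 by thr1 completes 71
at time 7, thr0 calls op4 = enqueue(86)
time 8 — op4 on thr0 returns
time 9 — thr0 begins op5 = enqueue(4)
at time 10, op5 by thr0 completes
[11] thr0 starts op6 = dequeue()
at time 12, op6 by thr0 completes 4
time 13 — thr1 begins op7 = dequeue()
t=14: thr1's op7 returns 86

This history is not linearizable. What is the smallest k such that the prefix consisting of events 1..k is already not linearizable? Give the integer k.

12

events 1..11 are linearizable; a witness order is op1, op2, op3, op4, op5:
1. op1 dequeue() → empty, leaving queue <>
2. op2 enqueue(71), leaving queue <71>
3. op3 dequeue() → 71, leaving queue <>
4. op4 enqueue(86), leaving queue <86>
5. op5 enqueue(4), leaving queue <86,4>
once event 12 joins (op6's response, time 12), exhaustive search finds no witness
sample order op1, op2, op3, op4, op5, op6 stalls at step 6 — op6 dequeue() → 4 has no legal effect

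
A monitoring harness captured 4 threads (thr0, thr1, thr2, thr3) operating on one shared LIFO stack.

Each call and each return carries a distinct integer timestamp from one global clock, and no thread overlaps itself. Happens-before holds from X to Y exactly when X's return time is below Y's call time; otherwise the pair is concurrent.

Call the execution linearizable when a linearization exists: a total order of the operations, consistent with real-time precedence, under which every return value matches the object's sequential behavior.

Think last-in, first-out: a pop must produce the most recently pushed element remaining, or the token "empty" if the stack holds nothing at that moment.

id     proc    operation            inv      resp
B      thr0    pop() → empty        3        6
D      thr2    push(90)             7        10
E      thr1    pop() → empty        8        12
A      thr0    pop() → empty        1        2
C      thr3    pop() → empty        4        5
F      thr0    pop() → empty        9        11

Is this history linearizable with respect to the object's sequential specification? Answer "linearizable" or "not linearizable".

linearizable

one valid linearization: A, B, C, E, F, D
step 1: A pop() → empty — stack <>
step 2: B pop() → empty — stack <>
step 3: C pop() → empty — stack <>
step 4: E pop() → empty — stack <>
step 5: F pop() → empty — stack <>
step 6: D push(90) — stack <90>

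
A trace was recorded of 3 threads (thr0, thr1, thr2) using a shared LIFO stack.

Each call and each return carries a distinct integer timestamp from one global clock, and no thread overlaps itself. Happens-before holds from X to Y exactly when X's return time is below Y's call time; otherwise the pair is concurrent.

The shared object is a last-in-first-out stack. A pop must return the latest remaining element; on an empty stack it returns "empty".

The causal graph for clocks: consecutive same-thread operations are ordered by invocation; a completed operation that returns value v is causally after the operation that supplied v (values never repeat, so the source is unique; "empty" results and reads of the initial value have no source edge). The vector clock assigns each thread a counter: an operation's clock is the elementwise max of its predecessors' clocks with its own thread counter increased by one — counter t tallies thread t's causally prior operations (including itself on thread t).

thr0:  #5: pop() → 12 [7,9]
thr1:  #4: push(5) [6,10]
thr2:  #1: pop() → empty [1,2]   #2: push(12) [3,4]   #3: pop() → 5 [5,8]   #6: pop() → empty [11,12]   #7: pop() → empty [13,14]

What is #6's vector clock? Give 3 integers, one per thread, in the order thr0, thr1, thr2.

invoked at 1, #1 has no predecessors; its own thr2 bump gives (0, 0, 1)
invoked at 6, #4 has no predecessors; its own thr1 bump gives (0, 1, 0)
merge at #2 (invoked 3): VC(#1)=(0, 0, 1), own-thread bump on thr2 → (0, 0, 2)
merge at #5 (invoked 7): VC(#2)=(0, 0, 2), own-thread bump on thr0 → (1, 0, 2)
merge at #3 (invoked 5): VC(#2)=(0, 0, 2), VC(#4)=(0, 1, 0), own-thread bump on thr2 → (0, 1, 3)
merge at #6 (invoked 11): VC(#3)=(0, 1, 3), own-thread bump on thr2 → (0, 1, 4)
merge at #7 (invoked 13): VC(#6)=(0, 1, 4), own-thread bump on thr2 → (0, 1, 5)
target: VC(#6) = (0, 1, 4)

(0, 1, 4)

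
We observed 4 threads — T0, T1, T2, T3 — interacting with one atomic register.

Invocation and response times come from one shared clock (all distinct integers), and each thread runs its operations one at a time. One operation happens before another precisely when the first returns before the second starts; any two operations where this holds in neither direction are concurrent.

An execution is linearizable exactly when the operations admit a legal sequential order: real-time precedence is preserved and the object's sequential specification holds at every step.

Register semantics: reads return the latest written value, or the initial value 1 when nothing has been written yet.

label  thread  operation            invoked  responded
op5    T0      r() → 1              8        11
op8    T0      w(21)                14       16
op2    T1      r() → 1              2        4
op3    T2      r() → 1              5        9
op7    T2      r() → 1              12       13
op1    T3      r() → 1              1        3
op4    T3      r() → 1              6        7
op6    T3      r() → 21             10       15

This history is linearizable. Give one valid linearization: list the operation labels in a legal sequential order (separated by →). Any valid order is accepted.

after step 1 (op1 r() → 1): value 1
after step 2 (op2 r() → 1): value 1
after step 3 (op3 r() → 1): value 1
after step 4 (op4 r() → 1): value 1
after step 5 (op5 r() → 1): value 1
after step 6 (op7 r() → 1): value 1
after step 7 (op8 w(21)): value 21
after step 8 (op6 r() → 21): value 21

op1 → op2 → op3 → op4 → op5 → op7 → op8 → op6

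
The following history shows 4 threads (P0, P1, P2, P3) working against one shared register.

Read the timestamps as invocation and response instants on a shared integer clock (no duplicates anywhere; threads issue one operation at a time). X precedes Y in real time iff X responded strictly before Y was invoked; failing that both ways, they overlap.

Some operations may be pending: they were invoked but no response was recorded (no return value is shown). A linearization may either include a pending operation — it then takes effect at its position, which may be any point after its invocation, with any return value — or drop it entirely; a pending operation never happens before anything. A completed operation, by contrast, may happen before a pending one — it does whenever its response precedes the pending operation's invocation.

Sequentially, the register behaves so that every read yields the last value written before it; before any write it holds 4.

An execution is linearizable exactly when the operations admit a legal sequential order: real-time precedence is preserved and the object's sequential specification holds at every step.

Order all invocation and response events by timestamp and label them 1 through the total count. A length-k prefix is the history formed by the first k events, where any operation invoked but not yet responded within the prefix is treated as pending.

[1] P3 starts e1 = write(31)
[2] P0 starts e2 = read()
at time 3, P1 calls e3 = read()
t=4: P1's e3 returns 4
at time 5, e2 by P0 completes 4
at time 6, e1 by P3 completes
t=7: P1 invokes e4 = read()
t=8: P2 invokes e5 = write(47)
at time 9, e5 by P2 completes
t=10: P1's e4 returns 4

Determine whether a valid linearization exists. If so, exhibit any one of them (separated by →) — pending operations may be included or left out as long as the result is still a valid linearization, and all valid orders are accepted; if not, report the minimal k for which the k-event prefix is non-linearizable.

not linearizable — minimal violating prefix: 10 events

prefix check: 1..9 passes, 1..10 fails once e4's time-10 response joins
the 5 completed operations admit 12 real-time orders; each fails the register replay
sample order e1, e2, e3, e4, e5 stalls at step 2 — e2 read() → 4 has no legal effect
sample order e1, e2, e3, e5, e4 stalls at step 2 — e2 read() → 4 has no legal effect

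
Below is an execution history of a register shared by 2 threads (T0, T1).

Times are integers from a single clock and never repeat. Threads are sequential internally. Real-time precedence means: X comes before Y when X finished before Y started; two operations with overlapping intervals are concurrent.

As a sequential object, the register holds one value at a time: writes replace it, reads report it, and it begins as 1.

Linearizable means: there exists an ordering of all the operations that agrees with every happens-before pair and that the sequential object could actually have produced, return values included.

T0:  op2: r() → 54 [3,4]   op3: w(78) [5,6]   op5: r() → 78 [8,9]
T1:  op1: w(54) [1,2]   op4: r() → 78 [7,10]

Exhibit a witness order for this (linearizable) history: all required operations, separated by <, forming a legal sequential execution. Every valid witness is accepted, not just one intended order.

op1 < op2 < op3 < op4 < op5

after step 1 (op1 w(54)): value 54
after step 2 (op2 r() → 54): value 54
after step 3 (op3 w(78)): value 78
after step 4 (op4 r() → 78): value 78
after step 5 (op5 r() → 78): value 78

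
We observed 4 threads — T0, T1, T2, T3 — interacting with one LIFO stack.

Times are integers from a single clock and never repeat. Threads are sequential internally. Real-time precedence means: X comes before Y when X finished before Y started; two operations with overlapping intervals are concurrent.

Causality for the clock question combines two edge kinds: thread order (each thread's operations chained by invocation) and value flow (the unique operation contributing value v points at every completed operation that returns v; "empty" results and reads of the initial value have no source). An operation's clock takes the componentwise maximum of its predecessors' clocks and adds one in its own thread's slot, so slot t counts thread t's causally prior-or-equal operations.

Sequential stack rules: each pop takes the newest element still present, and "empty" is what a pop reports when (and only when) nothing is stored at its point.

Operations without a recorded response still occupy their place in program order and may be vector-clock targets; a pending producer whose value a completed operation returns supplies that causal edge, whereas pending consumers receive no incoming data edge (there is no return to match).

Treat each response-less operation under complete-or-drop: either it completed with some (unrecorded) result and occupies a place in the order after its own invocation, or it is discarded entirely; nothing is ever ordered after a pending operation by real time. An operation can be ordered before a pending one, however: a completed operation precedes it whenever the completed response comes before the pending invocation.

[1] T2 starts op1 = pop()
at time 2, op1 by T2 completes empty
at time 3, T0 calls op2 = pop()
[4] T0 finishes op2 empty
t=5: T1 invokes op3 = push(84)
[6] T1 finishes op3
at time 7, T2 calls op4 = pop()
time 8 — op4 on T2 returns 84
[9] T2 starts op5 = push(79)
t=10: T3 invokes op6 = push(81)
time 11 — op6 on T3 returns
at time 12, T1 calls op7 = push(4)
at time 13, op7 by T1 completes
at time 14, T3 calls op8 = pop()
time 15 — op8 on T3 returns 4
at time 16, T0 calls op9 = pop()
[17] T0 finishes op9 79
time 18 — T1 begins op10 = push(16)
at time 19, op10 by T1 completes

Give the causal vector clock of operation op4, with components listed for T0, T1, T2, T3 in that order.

op6 (invocation 10): nothing precedes it; T3's component alone gives (0, 0, 0, 1)
op1 (invocation 1): nothing precedes it; T2's component alone gives (0, 0, 1, 0)
op3 (invocation 5): nothing precedes it; T1's component alone gives (0, 1, 0, 0)
op2 (invocation 3): nothing precedes it; T0's component alone gives (1, 0, 0, 0)
VC(op7, invoked at 12): max of VC(op3)=(0, 1, 0, 0), then +1 on thread T1 → (0, 2, 0, 0)
VC(op4, invoked at 7): max of VC(op1)=(0, 0, 1, 0), VC(op3)=(0, 1, 0, 0), then +1 on thread T2 → (0, 1, 2, 0)
VC(op10, invoked at 18): max of VC(op7)=(0, 2, 0, 0), then +1 on thread T1 → (0, 3, 0, 0)
VC(op5, invoked at 9): max of VC(op4)=(0, 1, 2, 0), then +1 on thread T2 → (0, 1, 3, 0)
VC(op8, invoked at 14): max of VC(op6)=(0, 0, 0, 1), VC(op7)=(0, 2, 0, 0), then +1 on thread T3 → (0, 2, 0, 2)
VC(op9, invoked at 16): max of VC(op2)=(1, 0, 0, 0), VC(op5)=(0, 1, 3, 0), then +1 on thread T0 → (2, 1, 3, 0)
target: VC(op4) = (0, 1, 2, 0)

(0, 1, 2, 0)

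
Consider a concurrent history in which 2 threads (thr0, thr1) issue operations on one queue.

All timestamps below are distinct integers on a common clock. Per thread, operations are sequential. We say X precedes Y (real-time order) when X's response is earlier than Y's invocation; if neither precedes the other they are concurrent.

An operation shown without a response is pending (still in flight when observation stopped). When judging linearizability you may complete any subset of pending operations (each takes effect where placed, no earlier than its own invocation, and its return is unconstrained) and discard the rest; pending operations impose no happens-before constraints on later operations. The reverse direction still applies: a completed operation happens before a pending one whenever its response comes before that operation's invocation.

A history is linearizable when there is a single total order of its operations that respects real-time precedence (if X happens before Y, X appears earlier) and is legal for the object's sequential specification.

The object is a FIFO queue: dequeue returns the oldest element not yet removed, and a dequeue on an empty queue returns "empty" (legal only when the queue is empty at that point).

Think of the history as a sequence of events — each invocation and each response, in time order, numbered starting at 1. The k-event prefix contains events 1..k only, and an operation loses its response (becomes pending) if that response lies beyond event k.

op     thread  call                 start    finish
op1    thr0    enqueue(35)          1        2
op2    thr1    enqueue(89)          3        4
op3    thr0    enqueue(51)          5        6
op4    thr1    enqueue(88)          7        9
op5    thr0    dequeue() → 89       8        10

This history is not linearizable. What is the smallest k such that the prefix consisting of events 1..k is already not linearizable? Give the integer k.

one valid order for events 1..9 is op1, op2, op3, op4:
1. op1 enqueue(35), leaving queue <35>
2. op2 enqueue(89), leaving queue <35,89>
3. op3 enqueue(51), leaving queue <35,89,51>
4. op4 enqueue(88), leaving queue <35,89,51,88>
with event 10 included (op5 responding at time 10), all real-time-consistent orders fail
for example op1, op2, op3, op4, op5 fails at step 5: op5 dequeue() → 89 is not legal there
for example op1, op2, op3, op5, op4 fails at step 4: op5 dequeue() → 89 is not legal there

10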